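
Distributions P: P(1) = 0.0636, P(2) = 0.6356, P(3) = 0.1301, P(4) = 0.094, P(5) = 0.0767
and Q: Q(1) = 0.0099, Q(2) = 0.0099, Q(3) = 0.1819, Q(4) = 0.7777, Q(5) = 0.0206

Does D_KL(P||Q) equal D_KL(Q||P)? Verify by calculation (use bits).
D_KL(P||Q) = 3.7832 bits, D_KL(Q||P) = 2.3337 bits. No — D_KL(P||Q) ≠ D_KL(Q||P) for this pair.

D_KL(P||Q) = Σ P(x) log₂(P(x)/Q(x))

Computing term by term:
  P(1)·log₂(P(1)/Q(1)) = 0.0636·log₂(0.0636/0.0099) = 0.17067
  P(2)·log₂(P(2)/Q(2)) = 0.6356·log₂(0.6356/0.0099) = 3.81649
  P(3)·log₂(P(3)/Q(3)) = 0.1301·log₂(0.1301/0.1819) = -0.06291
  P(4)·log₂(P(4)/Q(4)) = 0.094·log₂(0.094/0.7777) = -0.28656
  P(5)·log₂(P(5)/Q(5)) = 0.0767·log₂(0.0767/0.0206) = 0.14547

D_KL(P||Q) = 0.17067 + 3.81649 - 0.06291 - 0.28656 + 0.14547 = 3.78316 ≈ 3.7832 bits

D_KL(Q||P) = Σ Q(x) log₂(Q(x)/P(x))

Computing term by term:
  Q(1)·log₂(Q(1)/P(1)) = 0.0099·log₂(0.0099/0.0636) = -0.02657
  Q(2)·log₂(Q(2)/P(2)) = 0.0099·log₂(0.0099/0.6356) = -0.05945
  Q(3)·log₂(Q(3)/P(3)) = 0.1819·log₂(0.1819/0.1301) = 0.08795
  Q(4)·log₂(Q(4)/P(4)) = 0.7777·log₂(0.7777/0.094) = 2.37080
  Q(5)·log₂(Q(5)/P(5)) = 0.0206·log₂(0.0206/0.0767) = -0.03907

D_KL(Q||P) = -0.02657 - 0.05945 + 0.08795 + 2.37080 - 0.03907 = 2.33366 ≈ 2.3337 bits

These are NOT equal (difference: 1.4495 bits). KL divergence is asymmetric: D_KL(P||Q) ≠ D_KL(Q||P) in general.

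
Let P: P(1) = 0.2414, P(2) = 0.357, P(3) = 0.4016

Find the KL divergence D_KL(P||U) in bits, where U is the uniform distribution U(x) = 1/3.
0.0309 bits

U(i) = 1/3 for all i

D_KL(P||U) = Σ P(x) log₂(P(x) / (1/3))
           = Σ P(x) log₂(P(x)) + log₂(3)
           = log₂(3) - H(P)

H(P) = -Σ P(x) log₂(P(x)):
  -P(1)·log₂(P(1)) = -(0.2414)·log₂(0.2414) = 0.49499
  -P(2)·log₂(P(2)) = -(0.357)·log₂(0.357) = 0.53050
  -P(3)·log₂(P(3)) = -(0.4016)·log₂(0.4016) = 0.52857
H(P) = 0.49499 + 0.53050 + 0.52857 = 1.55406 bits

log₂(3) = 1.58496 bits

D_KL(P||U) = 1.58496 - 1.55406 = 0.03090 ≈ 0.0309 bits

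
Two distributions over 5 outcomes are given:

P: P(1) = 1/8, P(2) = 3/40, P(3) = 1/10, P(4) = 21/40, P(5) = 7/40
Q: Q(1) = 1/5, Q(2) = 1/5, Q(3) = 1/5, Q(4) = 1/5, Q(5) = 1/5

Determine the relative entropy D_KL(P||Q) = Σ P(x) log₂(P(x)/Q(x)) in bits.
0.4064 bits

D_KL(P||Q) = Σ P(x) log₂(P(x)/Q(x))

Computing term by term:
  P(1)·log₂(P(1)/Q(1)) = (1/8)·log₂((1/8)/(1/5)) = -0.08476
  P(2)·log₂(P(2)/Q(2)) = (3/40)·log₂((3/40)/(1/5)) = -0.10613
  P(3)·log₂(P(3)/Q(3)) = (1/10)·log₂((1/10)/(1/5)) = -0.10000
  P(4)·log₂(P(4)/Q(4)) = (21/40)·log₂((21/40)/(1/5)) = 0.73097
  P(5)·log₂(P(5)/Q(5)) = (7/40)·log₂((7/40)/(1/5)) = -0.03371

D_KL(P||Q) = -0.08476 - 0.10613 - 0.10000 + 0.73097 - 0.03371 = 0.40637 ≈ 0.4064 bits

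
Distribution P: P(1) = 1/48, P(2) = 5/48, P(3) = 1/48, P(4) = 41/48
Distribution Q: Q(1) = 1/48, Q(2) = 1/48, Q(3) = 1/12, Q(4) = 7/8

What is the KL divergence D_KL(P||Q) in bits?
0.1705 bits

D_KL(P||Q) = Σ P(x) log₂(P(x)/Q(x))

Computing term by term:
  P(1)·log₂(P(1)/Q(1)) = (1/48)·log₂((1/48)/(1/48)) = 0.00000
  P(2)·log₂(P(2)/Q(2)) = (5/48)·log₂((5/48)/(1/48)) = 0.24187
  P(3)·log₂(P(3)/Q(3)) = (1/48)·log₂((1/48)/(1/12)) = -0.04167
  P(4)·log₂(P(4)/Q(4)) = (41/48)·log₂((41/48)/(7/8)) = -0.02970

D_KL(P||Q) = 0.00000 + 0.24187 - 0.04167 - 0.02970 = 0.17050 ≈ 0.1705 bits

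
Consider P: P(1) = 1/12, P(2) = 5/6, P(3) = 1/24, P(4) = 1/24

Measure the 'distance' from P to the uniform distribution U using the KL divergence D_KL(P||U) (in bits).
1.1000 bits

U(i) = 1/4 for all i

D_KL(P||U) = Σ P(x) log₂(P(x) / (1/4))
           = Σ P(x) log₂(P(x)) + log₂(4)
           = log₂(4) - H(P)

H(P) = -Σ P(x) log₂(P(x)):
  -P(1)·log₂(P(1)) = -(1/12)·log₂(1/12) = 0.29875
  -P(2)·log₂(P(2)) = -(5/6)·log₂(5/6) = 0.21920
  -P(3)·log₂(P(3)) = -(1/24)·log₂(1/24) = 0.19104
  -P(4)·log₂(P(4)) = -(1/24)·log₂(1/24) = 0.19104
H(P) = 0.29875 + 0.21920 + 0.19104 + 0.19104 = 0.90003 bits

log₂(4) = 2.00000 bits

D_KL(P||U) = 2.00000 - 0.90003 = 1.09997 ≈ 1.1000 bits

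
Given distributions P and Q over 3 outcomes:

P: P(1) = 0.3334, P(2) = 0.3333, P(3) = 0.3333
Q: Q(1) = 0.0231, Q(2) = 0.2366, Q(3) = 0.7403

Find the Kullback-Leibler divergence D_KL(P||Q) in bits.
1.0651 bits

D_KL(P||Q) = Σ P(x) log₂(P(x)/Q(x))

Computing term by term:
  P(1)·log₂(P(1)/Q(1)) = 0.3334·log₂(0.3334/0.0231) = 1.28402
  P(2)·log₂(P(2)/Q(2)) = 0.3333·log₂(0.3333/0.2366) = 0.16477
  P(3)·log₂(P(3)/Q(3)) = 0.3333·log₂(0.3333/0.7403) = -0.38372

D_KL(P||Q) = 1.28402 + 0.16477 - 0.38372 = 1.06507 ≈ 1.0651 bits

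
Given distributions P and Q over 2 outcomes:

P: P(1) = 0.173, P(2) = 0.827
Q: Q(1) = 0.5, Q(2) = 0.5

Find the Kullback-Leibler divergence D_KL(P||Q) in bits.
0.3355 bits

D_KL(P||Q) = Σ P(x) log₂(P(x)/Q(x))

Computing term by term:
  P(1)·log₂(P(1)/Q(1)) = 0.173·log₂(0.173/0.5) = -0.26489
  P(2)·log₂(P(2)/Q(2)) = 0.827·log₂(0.827/0.5) = 0.60037

D_KL(P||Q) = -0.26489 + 0.60037 = 0.33548 ≈ 0.3355 bits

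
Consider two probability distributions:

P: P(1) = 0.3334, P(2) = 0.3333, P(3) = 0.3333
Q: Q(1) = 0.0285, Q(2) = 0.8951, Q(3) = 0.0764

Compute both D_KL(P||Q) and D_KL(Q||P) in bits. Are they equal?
D_KL(P||Q) = 1.4163 bits, D_KL(Q||P) = 1.0122 bits. No, they are not equal.

D_KL(P||Q) = Σ P(x) log₂(P(x)/Q(x))

Computing term by term:
  P(1)·log₂(P(1)/Q(1)) = 0.3334·log₂(0.3334/0.0285) = 1.18298
  P(2)·log₂(P(2)/Q(2)) = 0.3333·log₂(0.3333/0.8951) = -0.47503
  P(3)·log₂(P(3)/Q(3)) = 0.3333·log₂(0.3333/0.0764) = 0.70832

D_KL(P||Q) = 1.18298 - 0.47503 + 0.70832 = 1.41627 ≈ 1.4163 bits

D_KL(Q||P) = Σ Q(x) log₂(Q(x)/P(x))

Computing term by term:
  Q(1)·log₂(Q(1)/P(1)) = 0.0285·log₂(0.0285/0.3334) = -0.10112
  Q(2)·log₂(Q(2)/P(2)) = 0.8951·log₂(0.8951/0.3333) = 1.27572
  Q(3)·log₂(Q(3)/P(3)) = 0.0764·log₂(0.0764/0.3333) = -0.16236

D_KL(Q||P) = -0.10112 + 1.27572 - 0.16236 = 1.01224 ≈ 1.0122 bits

These are NOT equal (difference: 0.4041 bits). KL divergence is asymmetric: D_KL(P||Q) ≠ D_KL(Q||P) in general.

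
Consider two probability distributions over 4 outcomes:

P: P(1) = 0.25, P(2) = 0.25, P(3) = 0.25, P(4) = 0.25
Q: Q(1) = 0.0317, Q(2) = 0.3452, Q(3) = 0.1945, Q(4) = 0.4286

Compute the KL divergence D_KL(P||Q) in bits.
0.5246 bits

D_KL(P||Q) = Σ P(x) log₂(P(x)/Q(x))

Computing term by term:
  P(1)·log₂(P(1)/Q(1)) = 0.25·log₂(0.25/0.0317) = 0.74484
  P(2)·log₂(P(2)/Q(2)) = 0.25·log₂(0.25/0.3452) = -0.11638
  P(3)·log₂(P(3)/Q(3)) = 0.25·log₂(0.25/0.1945) = 0.09054
  P(4)·log₂(P(4)/Q(4)) = 0.25·log₂(0.25/0.4286) = -0.19443

D_KL(P||Q) = 0.74484 - 0.11638 + 0.09054 - 0.19443 = 0.52457 ≈ 0.5246 bits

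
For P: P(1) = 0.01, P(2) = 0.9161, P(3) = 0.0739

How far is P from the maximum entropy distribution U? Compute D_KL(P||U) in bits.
1.1250 bits

U(i) = 1/3 for all i

D_KL(P||U) = Σ P(x) log₂(P(x) / (1/3))
           = Σ P(x) log₂(P(x)) + log₂(3)
           = log₂(3) - H(P)

H(P) = -Σ P(x) log₂(P(x)):
  -P(1)·log₂(P(1)) = -(0.01)·log₂(0.01) = 0.06644
  -P(2)·log₂(P(2)) = -(0.9161)·log₂(0.9161) = 0.11582
  -P(3)·log₂(P(3)) = -(0.0739)·log₂(0.0739) = 0.27774
H(P) = 0.06644 + 0.11582 + 0.27774 = 0.46000 bits

log₂(3) = 1.58496 bits

D_KL(P||U) = 1.58496 - 0.46000 = 1.12496 ≈ 1.1250 bits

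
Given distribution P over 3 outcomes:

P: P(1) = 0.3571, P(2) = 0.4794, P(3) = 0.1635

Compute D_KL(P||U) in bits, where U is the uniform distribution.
0.1188 bits

U(i) = 1/3 for all i

D_KL(P||U) = Σ P(x) log₂(P(x) / (1/3))
           = Σ P(x) log₂(P(x)) + log₂(3)
           = log₂(3) - H(P)

H(P) = -Σ P(x) log₂(P(x)):
  -P(1)·log₂(P(1)) = -(0.3571)·log₂(0.3571) = 0.53051
  -P(2)·log₂(P(2)) = -(0.4794)·log₂(0.4794) = 0.50850
  -P(3)·log₂(P(3)) = -(0.1635)·log₂(0.1635) = 0.42717
H(P) = 0.53051 + 0.50850 + 0.42717 = 1.46618 bits

log₂(3) = 1.58496 bits

D_KL(P||U) = 1.58496 - 1.46618 = 0.11878 ≈ 0.1188 bits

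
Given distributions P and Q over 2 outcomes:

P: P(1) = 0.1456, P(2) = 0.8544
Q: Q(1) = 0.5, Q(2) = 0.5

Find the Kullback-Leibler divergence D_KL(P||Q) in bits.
0.4013 bits

D_KL(P||Q) = Σ P(x) log₂(P(x)/Q(x))

Computing term by term:
  P(1)·log₂(P(1)/Q(1)) = 0.1456·log₂(0.1456/0.5) = -0.25916
  P(2)·log₂(P(2)/Q(2)) = 0.8544·log₂(0.8544/0.5) = 0.66044

D_KL(P||Q) = -0.25916 + 0.66044 = 0.40128 ≈ 0.4013 bits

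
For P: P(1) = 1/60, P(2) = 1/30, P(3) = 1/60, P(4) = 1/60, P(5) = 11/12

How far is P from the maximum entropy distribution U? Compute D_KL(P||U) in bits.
1.7480 bits

U(i) = 1/5 for all i

D_KL(P||U) = Σ P(x) log₂(P(x) / (1/5))
           = Σ P(x) log₂(P(x)) + log₂(5)
           = log₂(5) - H(P)

H(P) = -Σ P(x) log₂(P(x)):
  -P(1)·log₂(P(1)) = -(1/60)·log₂(1/60) = 0.09845
  -P(2)·log₂(P(2)) = -(1/30)·log₂(1/30) = 0.16356
  -P(3)·log₂(P(3)) = -(1/60)·log₂(1/60) = 0.09845
  -P(4)·log₂(P(4)) = -(1/60)·log₂(1/60) = 0.09845
  -P(5)·log₂(P(5)) = -(11/12)·log₂(11/12) = 0.11507
H(P) = 0.09845 + 0.16356 + 0.09845 + 0.09845 + 0.11507 = 0.57398 bits

log₂(5) = 2.32193 bits

D_KL(P||U) = 2.32193 - 0.57398 = 1.74795 ≈ 1.7480 bits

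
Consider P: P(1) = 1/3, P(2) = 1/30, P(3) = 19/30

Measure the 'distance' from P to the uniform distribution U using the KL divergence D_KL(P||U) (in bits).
0.4757 bits

U(i) = 1/3 for all i

D_KL(P||U) = Σ P(x) log₂(P(x) / (1/3))
           = Σ P(x) log₂(P(x)) + log₂(3)
           = log₂(3) - H(P)

H(P) = -Σ P(x) log₂(P(x)):
  -P(1)·log₂(P(1)) = -(1/3)·log₂(1/3) = 0.52832
  -P(2)·log₂(P(2)) = -(1/30)·log₂(1/30) = 0.16356
  -P(3)·log₂(P(3)) = -(19/30)·log₂(19/30) = 0.41734
H(P) = 0.52832 + 0.16356 + 0.41734 = 1.10922 bits

log₂(3) = 1.58496 bits

D_KL(P||U) = 1.58496 - 1.10922 = 0.47574 ≈ 0.4757 bits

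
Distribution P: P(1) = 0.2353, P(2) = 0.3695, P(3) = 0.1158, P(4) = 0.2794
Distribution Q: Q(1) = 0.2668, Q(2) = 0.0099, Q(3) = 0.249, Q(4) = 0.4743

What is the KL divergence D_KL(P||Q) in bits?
1.5457 bits

D_KL(P||Q) = Σ P(x) log₂(P(x)/Q(x))

Computing term by term:
  P(1)·log₂(P(1)/Q(1)) = 0.2353·log₂(0.2353/0.2668) = -0.04265
  P(2)·log₂(P(2)/Q(2)) = 0.3695·log₂(0.3695/0.0099) = 1.92953
  P(3)·log₂(P(3)/Q(3)) = 0.1158·log₂(0.1158/0.249) = -0.12790
  P(4)·log₂(P(4)/Q(4)) = 0.2794·log₂(0.2794/0.4743) = -0.21331

D_KL(P||Q) = -0.04265 + 1.92953 - 0.12790 - 0.21331 = 1.54567 ≈ 1.5457 bits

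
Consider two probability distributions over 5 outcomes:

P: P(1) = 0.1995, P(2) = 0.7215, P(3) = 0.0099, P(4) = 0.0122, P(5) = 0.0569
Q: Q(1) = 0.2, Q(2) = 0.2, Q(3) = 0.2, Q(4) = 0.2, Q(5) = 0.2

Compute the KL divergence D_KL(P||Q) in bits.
1.1394 bits

D_KL(P||Q) = Σ P(x) log₂(P(x)/Q(x))

Computing term by term:
  P(1)·log₂(P(1)/Q(1)) = 0.1995·log₂(0.1995/0.2) = -0.00072
  P(2)·log₂(P(2)/Q(2)) = 0.7215·log₂(0.7215/0.2) = 1.33550
  P(3)·log₂(P(3)/Q(3)) = 0.0099·log₂(0.0099/0.2) = -0.04293
  P(4)·log₂(P(4)/Q(4)) = 0.0122·log₂(0.0122/0.2) = -0.04923
  P(5)·log₂(P(5)/Q(5)) = 0.0569·log₂(0.0569/0.2) = -0.10319

D_KL(P||Q) = -0.00072 + 1.33550 - 0.04293 - 0.04923 - 0.10319 = 1.13943 ≈ 1.1394 bits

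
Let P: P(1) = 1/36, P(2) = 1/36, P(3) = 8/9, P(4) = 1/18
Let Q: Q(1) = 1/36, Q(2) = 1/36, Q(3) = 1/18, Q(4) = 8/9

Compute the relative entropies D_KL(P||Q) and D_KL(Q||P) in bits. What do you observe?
D_KL(P||Q) = 3.3333 bits, D_KL(Q||P) = 3.3333 bits. The two directions give the same value here, because Q is a self-inverse relabeling of P; in general KL divergence is asymmetric.

D_KL(P||Q) = Σ P(x) log₂(P(x)/Q(x))

Computing term by term:
  P(1)·log₂(P(1)/Q(1)) = (1/36)·log₂((1/36)/(1/36)) = 0.00000
  P(2)·log₂(P(2)/Q(2)) = (1/36)·log₂((1/36)/(1/36)) = 0.00000
  P(3)·log₂(P(3)/Q(3)) = (8/9)·log₂((8/9)/(1/18)) = 3.55556
  P(4)·log₂(P(4)/Q(4)) = (1/18)·log₂((1/18)/(8/9)) = -0.22222

D_KL(P||Q) = 0.00000 + 0.00000 + 3.55556 - 0.22222 = 3.33334 ≈ 3.3333 bits

D_KL(Q||P) = Σ Q(x) log₂(Q(x)/P(x))

Computing term by term:
  Q(1)·log₂(Q(1)/P(1)) = (1/36)·log₂((1/36)/(1/36)) = 0.00000
  Q(2)·log₂(Q(2)/P(2)) = (1/36)·log₂((1/36)/(1/36)) = 0.00000
  Q(3)·log₂(Q(3)/P(3)) = (1/18)·log₂((1/18)/(8/9)) = -0.22222
  Q(4)·log₂(Q(4)/P(4)) = (8/9)·log₂((8/9)/(1/18)) = 3.55556

D_KL(Q||P) = 0.00000 + 0.00000 - 0.22222 + 3.55556 = 3.33334 ≈ 3.3333 bits

These ARE equal here. Q is P with outcomes relabeled (Q(1) = P(2), Q(2) = P(1), Q(3) = P(4), Q(4) = P(3)) by a relabeling that is its own inverse, so the two sums contain exactly the same terms in a different order. This is a special case — KL divergence is not symmetric in general: D_KL(P||Q) ≠ D_KL(Q||P) for most P, Q.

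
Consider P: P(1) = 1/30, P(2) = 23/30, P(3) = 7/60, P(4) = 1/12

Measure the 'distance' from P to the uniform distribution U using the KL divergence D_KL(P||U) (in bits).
0.8822 bits

U(i) = 1/4 for all i

D_KL(P||U) = Σ P(x) log₂(P(x) / (1/4))
           = Σ P(x) log₂(P(x)) + log₂(4)
           = log₂(4) - H(P)

H(P) = -Σ P(x) log₂(P(x)):
  -P(1)·log₂(P(1)) = -(1/30)·log₂(1/30) = 0.16356
  -P(2)·log₂(P(2)) = -(23/30)·log₂(23/30) = 0.29389
  -P(3)·log₂(P(3)) = -(7/60)·log₂(7/60) = 0.36161
  -P(4)·log₂(P(4)) = -(1/12)·log₂(1/12) = 0.29875
H(P) = 0.16356 + 0.29389 + 0.36161 + 0.29875 = 1.11781 bits

log₂(4) = 2.00000 bits

D_KL(P||U) = 2.00000 - 1.11781 = 0.88219 ≈ 0.8822 bits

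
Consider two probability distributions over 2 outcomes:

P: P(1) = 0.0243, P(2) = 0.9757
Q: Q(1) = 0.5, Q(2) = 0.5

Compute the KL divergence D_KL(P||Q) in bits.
0.8351 bits

D_KL(P||Q) = Σ P(x) log₂(P(x)/Q(x))

Computing term by term:
  P(1)·log₂(P(1)/Q(1)) = 0.0243·log₂(0.0243/0.5) = -0.10602
  P(2)·log₂(P(2)/Q(2)) = 0.9757·log₂(0.9757/0.5) = 0.94107

D_KL(P||Q) = -0.10602 + 0.94107 = 0.83505 ≈ 0.8351 bits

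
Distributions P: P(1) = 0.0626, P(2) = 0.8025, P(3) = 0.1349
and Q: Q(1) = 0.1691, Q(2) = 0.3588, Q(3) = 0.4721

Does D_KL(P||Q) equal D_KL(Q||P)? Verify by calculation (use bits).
D_KL(P||Q) = 0.5984 bits, D_KL(Q||P) = 0.6789 bits. No — D_KL(P||Q) ≠ D_KL(Q||P) for this pair.

D_KL(P||Q) = Σ P(x) log₂(P(x)/Q(x))

Computing term by term:
  P(1)·log₂(P(1)/Q(1)) = 0.0626·log₂(0.0626/0.1691) = -0.08975
  P(2)·log₂(P(2)/Q(2)) = 0.8025·log₂(0.8025/0.3588) = 0.93196
  P(3)·log₂(P(3)/Q(3)) = 0.1349·log₂(0.1349/0.4721) = -0.24379

D_KL(P||Q) = -0.08975 + 0.93196 - 0.24379 = 0.59842 ≈ 0.5984 bits

D_KL(Q||P) = Σ Q(x) log₂(Q(x)/P(x))

Computing term by term:
  Q(1)·log₂(Q(1)/P(1)) = 0.1691·log₂(0.1691/0.0626) = 0.24243
  Q(2)·log₂(Q(2)/P(2)) = 0.3588·log₂(0.3588/0.8025) = -0.41668
  Q(3)·log₂(Q(3)/P(3)) = 0.4721·log₂(0.4721/0.1349) = 0.85318

D_KL(Q||P) = 0.24243 - 0.41668 + 0.85318 = 0.67893 ≈ 0.6789 bits

These are NOT equal (difference: 0.0805 bits). KL divergence is asymmetric: D_KL(P||Q) ≠ D_KL(Q||P) in general.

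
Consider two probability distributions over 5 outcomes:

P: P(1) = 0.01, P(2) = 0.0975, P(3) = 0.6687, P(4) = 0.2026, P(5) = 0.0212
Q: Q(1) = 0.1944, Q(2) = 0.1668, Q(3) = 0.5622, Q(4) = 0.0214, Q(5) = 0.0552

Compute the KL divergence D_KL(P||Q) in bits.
0.6768 bits

D_KL(P||Q) = Σ P(x) log₂(P(x)/Q(x))

Computing term by term:
  P(1)·log₂(P(1)/Q(1)) = 0.01·log₂(0.01/0.1944) = -0.04281
  P(2)·log₂(P(2)/Q(2)) = 0.0975·log₂(0.0975/0.1668) = -0.07553
  P(3)·log₂(P(3)/Q(3)) = 0.6687·log₂(0.6687/0.5622) = 0.16736
  P(4)·log₂(P(4)/Q(4)) = 0.2026·log₂(0.2026/0.0214) = 0.65702
  P(5)·log₂(P(5)/Q(5)) = 0.0212·log₂(0.0212/0.0552) = -0.02927

D_KL(P||Q) = -0.04281 - 0.07553 + 0.16736 + 0.65702 - 0.02927 = 0.67677 ≈ 0.6768 bits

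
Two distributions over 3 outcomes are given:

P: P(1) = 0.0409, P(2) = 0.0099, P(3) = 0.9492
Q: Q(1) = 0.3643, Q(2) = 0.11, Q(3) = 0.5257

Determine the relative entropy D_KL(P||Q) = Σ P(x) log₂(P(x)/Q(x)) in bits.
0.6457 bits

D_KL(P||Q) = Σ P(x) log₂(P(x)/Q(x))

Computing term by term:
  P(1)·log₂(P(1)/Q(1)) = 0.0409·log₂(0.0409/0.3643) = -0.12904
  P(2)·log₂(P(2)/Q(2)) = 0.0099·log₂(0.0099/0.11) = -0.03439
  P(3)·log₂(P(3)/Q(3)) = 0.9492·log₂(0.9492/0.5257) = 0.80917

D_KL(P||Q) = -0.12904 - 0.03439 + 0.80917 = 0.64574 ≈ 0.6457 bits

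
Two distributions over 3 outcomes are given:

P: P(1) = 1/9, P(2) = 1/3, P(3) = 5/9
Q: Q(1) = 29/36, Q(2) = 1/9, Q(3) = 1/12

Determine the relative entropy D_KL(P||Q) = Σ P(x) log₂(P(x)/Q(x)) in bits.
1.7313 bits

D_KL(P||Q) = Σ P(x) log₂(P(x)/Q(x))

Computing term by term:
  P(1)·log₂(P(1)/Q(1)) = (1/9)·log₂((1/9)/(29/36)) = -0.31755
  P(2)·log₂(P(2)/Q(2)) = (1/3)·log₂((1/3)/(1/9)) = 0.52832
  P(3)·log₂(P(3)/Q(3)) = (5/9)·log₂((5/9)/(1/12)) = 1.52054

D_KL(P||Q) = -0.31755 + 0.52832 + 1.52054 = 1.73131 ≈ 1.7313 bits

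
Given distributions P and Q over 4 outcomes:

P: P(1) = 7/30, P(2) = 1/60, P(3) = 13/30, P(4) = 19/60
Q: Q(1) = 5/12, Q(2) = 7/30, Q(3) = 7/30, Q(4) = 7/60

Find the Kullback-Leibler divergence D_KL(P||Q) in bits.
0.5845 bits

D_KL(P||Q) = Σ P(x) log₂(P(x)/Q(x))

Computing term by term:
  P(1)·log₂(P(1)/Q(1)) = (7/30)·log₂((7/30)/(5/12)) = -0.19518
  P(2)·log₂(P(2)/Q(2)) = (1/60)·log₂((1/60)/(7/30)) = -0.06346
  P(3)·log₂(P(3)/Q(3)) = (13/30)·log₂((13/30)/(7/30)) = 0.38700
  P(4)·log₂(P(4)/Q(4)) = (19/60)·log₂((19/60)/(7/60)) = 0.45618

D_KL(P||Q) = -0.19518 - 0.06346 + 0.38700 + 0.45618 = 0.58454 ≈ 0.5845 bits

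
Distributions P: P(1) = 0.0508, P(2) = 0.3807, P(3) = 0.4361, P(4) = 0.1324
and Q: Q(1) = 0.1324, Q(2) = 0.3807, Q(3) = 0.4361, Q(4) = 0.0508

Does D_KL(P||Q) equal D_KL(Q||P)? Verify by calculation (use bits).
D_KL(P||Q) = 0.1128 bits, D_KL(Q||P) = 0.1128 bits. Yes — for this pair D_KL(P||Q) = D_KL(Q||P).

D_KL(P||Q) = Σ P(x) log₂(P(x)/Q(x))

Computing term by term:
  P(1)·log₂(P(1)/Q(1)) = 0.0508·log₂(0.0508/0.1324) = -0.07021
  P(2)·log₂(P(2)/Q(2)) = 0.3807·log₂(0.3807/0.3807) = 0.00000
  P(3)·log₂(P(3)/Q(3)) = 0.4361·log₂(0.4361/0.4361) = 0.00000
  P(4)·log₂(P(4)/Q(4)) = 0.1324·log₂(0.1324/0.0508) = 0.18298

D_KL(P||Q) = -0.07021 + 0.00000 + 0.00000 + 0.18298 = 0.11277 ≈ 0.1128 bits

D_KL(Q||P) = Σ Q(x) log₂(Q(x)/P(x))

Computing term by term:
  Q(1)·log₂(Q(1)/P(1)) = 0.1324·log₂(0.1324/0.0508) = 0.18298
  Q(2)·log₂(Q(2)/P(2)) = 0.3807·log₂(0.3807/0.3807) = 0.00000
  Q(3)·log₂(Q(3)/P(3)) = 0.4361·log₂(0.4361/0.4361) = 0.00000
  Q(4)·log₂(Q(4)/P(4)) = 0.0508·log₂(0.0508/0.1324) = -0.07021

D_KL(Q||P) = 0.18298 + 0.00000 + 0.00000 - 0.07021 = 0.11277 ≈ 0.1128 bits

These ARE equal here. Q is P with outcomes relabeled (Q(1) = P(4), Q(4) = P(1)) by a relabeling that is its own inverse, so the two sums contain exactly the same terms in a different order. This is a special case — KL divergence is not symmetric in general: D_KL(P||Q) ≠ D_KL(Q||P) for most P, Q.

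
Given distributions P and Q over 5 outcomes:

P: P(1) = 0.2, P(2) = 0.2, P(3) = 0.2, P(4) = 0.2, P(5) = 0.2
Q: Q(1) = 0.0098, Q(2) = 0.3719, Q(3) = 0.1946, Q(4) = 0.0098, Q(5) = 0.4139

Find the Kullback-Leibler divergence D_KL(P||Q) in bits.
1.3595 bits

D_KL(P||Q) = Σ P(x) log₂(P(x)/Q(x))

Computing term by term:
  P(1)·log₂(P(1)/Q(1)) = 0.2·log₂(0.2/0.0098) = 0.87021
  P(2)·log₂(P(2)/Q(2)) = 0.2·log₂(0.2/0.3719) = -0.17898
  P(3)·log₂(P(3)/Q(3)) = 0.2·log₂(0.2/0.1946) = 0.00790
  P(4)·log₂(P(4)/Q(4)) = 0.2·log₂(0.2/0.0098) = 0.87021
  P(5)·log₂(P(5)/Q(5)) = 0.2·log₂(0.2/0.4139) = -0.20986

D_KL(P||Q) = 0.87021 - 0.17898 + 0.00790 + 0.87021 - 0.20986 = 1.35948 ≈ 1.3595 bits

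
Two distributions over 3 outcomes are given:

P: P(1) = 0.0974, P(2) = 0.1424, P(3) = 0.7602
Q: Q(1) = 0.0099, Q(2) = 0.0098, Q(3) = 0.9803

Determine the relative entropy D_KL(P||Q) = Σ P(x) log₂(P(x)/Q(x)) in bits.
0.5922 bits

D_KL(P||Q) = Σ P(x) log₂(P(x)/Q(x))

Computing term by term:
  P(1)·log₂(P(1)/Q(1)) = 0.0974·log₂(0.0974/0.0099) = 0.32127
  P(2)·log₂(P(2)/Q(2)) = 0.1424·log₂(0.1424/0.0098) = 0.54981
  P(3)·log₂(P(3)/Q(3)) = 0.7602·log₂(0.7602/0.9803) = -0.27888

D_KL(P||Q) = 0.32127 + 0.54981 - 0.27888 = 0.59220 ≈ 0.5922 bits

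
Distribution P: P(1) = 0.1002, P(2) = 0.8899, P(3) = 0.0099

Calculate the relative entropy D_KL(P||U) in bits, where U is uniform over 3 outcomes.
1.0367 bits

U(i) = 1/3 for all i

D_KL(P||U) = Σ P(x) log₂(P(x) / (1/3))
           = Σ P(x) log₂(P(x)) + log₂(3)
           = log₂(3) - H(P)

H(P) = -Σ P(x) log₂(P(x)):
  -P(1)·log₂(P(1)) = -(0.1002)·log₂(0.1002) = 0.33257
  -P(2)·log₂(P(2)) = -(0.8899)·log₂(0.8899) = 0.14976
  -P(3)·log₂(P(3)) = -(0.0099)·log₂(0.0099) = 0.06592
H(P) = 0.33257 + 0.14976 + 0.06592 = 0.54825 bits

log₂(3) = 1.58496 bits

D_KL(P||U) = 1.58496 - 0.54825 = 1.03671 ≈ 1.0367 bits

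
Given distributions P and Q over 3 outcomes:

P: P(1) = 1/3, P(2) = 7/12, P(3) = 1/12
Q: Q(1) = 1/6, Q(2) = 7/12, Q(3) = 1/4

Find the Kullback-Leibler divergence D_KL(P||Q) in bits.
0.2013 bits

D_KL(P||Q) = Σ P(x) log₂(P(x)/Q(x))

Computing term by term:
  P(1)·log₂(P(1)/Q(1)) = (1/3)·log₂((1/3)/(1/6)) = 0.33333
  P(2)·log₂(P(2)/Q(2)) = (7/12)·log₂((7/12)/(7/12)) = 0.00000
  P(3)·log₂(P(3)/Q(3)) = (1/12)·log₂((1/12)/(1/4)) = -0.13208

D_KL(P||Q) = 0.33333 + 0.00000 - 0.13208 = 0.20125 ≈ 0.2013 bits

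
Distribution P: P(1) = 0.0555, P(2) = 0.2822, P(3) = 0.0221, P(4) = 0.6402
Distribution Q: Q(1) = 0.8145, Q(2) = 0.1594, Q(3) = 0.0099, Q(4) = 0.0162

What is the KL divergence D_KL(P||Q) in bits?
3.4390 bits

D_KL(P||Q) = Σ P(x) log₂(P(x)/Q(x))

Computing term by term:
  P(1)·log₂(P(1)/Q(1)) = 0.0555·log₂(0.0555/0.8145) = -0.21508
  P(2)·log₂(P(2)/Q(2)) = 0.2822·log₂(0.2822/0.1594) = 0.23255
  P(3)·log₂(P(3)/Q(3)) = 0.0221·log₂(0.0221/0.0099) = 0.02560
  P(4)·log₂(P(4)/Q(4)) = 0.6402·log₂(0.6402/0.0162) = 3.39591

D_KL(P||Q) = -0.21508 + 0.23255 + 0.02560 + 3.39591 = 3.43898 ≈ 3.4390 bits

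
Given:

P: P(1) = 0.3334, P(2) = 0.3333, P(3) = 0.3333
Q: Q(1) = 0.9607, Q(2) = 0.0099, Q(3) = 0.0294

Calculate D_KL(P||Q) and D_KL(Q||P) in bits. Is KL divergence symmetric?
D_KL(P||Q) = 2.3494 bits, D_KL(Q||P) = 1.3136 bits. No, KL divergence is not symmetric.

D_KL(P||Q) = Σ P(x) log₂(P(x)/Q(x))

Computing term by term:
  P(1)·log₂(P(1)/Q(1)) = 0.3334·log₂(0.3334/0.9607) = -0.50905
  P(2)·log₂(P(2)/Q(2)) = 0.3333·log₂(0.3333/0.0099) = 1.69091
  P(3)·log₂(P(3)/Q(3)) = 0.3333·log₂(0.3333/0.0294) = 1.16753

D_KL(P||Q) = -0.50905 + 1.69091 + 1.16753 = 2.34939 ≈ 2.3494 bits

D_KL(Q||P) = Σ Q(x) log₂(Q(x)/P(x))

Computing term by term:
  Q(1)·log₂(Q(1)/P(1)) = 0.9607·log₂(0.9607/0.3334) = 1.46683
  Q(2)·log₂(Q(2)/P(2)) = 0.0099·log₂(0.0099/0.3333) = -0.05023
  Q(3)·log₂(Q(3)/P(3)) = 0.0294·log₂(0.0294/0.3333) = -0.10299

D_KL(Q||P) = 1.46683 - 0.05023 - 0.10299 = 1.31361 ≈ 1.3136 bits

These are NOT equal (difference: 1.0358 bits). KL divergence is asymmetric: D_KL(P||Q) ≠ D_KL(Q||P) in general.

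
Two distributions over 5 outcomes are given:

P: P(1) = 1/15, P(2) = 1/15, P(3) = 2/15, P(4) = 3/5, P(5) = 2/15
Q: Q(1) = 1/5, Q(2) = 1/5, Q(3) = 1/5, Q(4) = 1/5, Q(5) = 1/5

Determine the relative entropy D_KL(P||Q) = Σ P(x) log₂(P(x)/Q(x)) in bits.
0.5837 bits

D_KL(P||Q) = Σ P(x) log₂(P(x)/Q(x))

Computing term by term:
  P(1)·log₂(P(1)/Q(1)) = (1/15)·log₂((1/15)/(1/5)) = -0.10566
  P(2)·log₂(P(2)/Q(2)) = (1/15)·log₂((1/15)/(1/5)) = -0.10566
  P(3)·log₂(P(3)/Q(3)) = (2/15)·log₂((2/15)/(1/5)) = -0.07800
  P(4)·log₂(P(4)/Q(4)) = (3/5)·log₂((3/5)/(1/5)) = 0.95098
  P(5)·log₂(P(5)/Q(5)) = (2/15)·log₂((2/15)/(1/5)) = -0.07800

D_KL(P||Q) = -0.10566 - 0.10566 - 0.07800 + 0.95098 - 0.07800 = 0.58366 ≈ 0.5837 bits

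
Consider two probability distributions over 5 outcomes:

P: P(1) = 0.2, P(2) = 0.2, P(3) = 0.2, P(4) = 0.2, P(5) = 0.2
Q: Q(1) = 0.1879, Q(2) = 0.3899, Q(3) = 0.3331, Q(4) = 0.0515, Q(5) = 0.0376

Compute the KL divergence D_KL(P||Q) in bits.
0.5519 bits

D_KL(P||Q) = Σ P(x) log₂(P(x)/Q(x))

Computing term by term:
  P(1)·log₂(P(1)/Q(1)) = 0.2·log₂(0.2/0.1879) = 0.01801
  P(2)·log₂(P(2)/Q(2)) = 0.2·log₂(0.2/0.3899) = -0.19262
  P(3)·log₂(P(3)/Q(3)) = 0.2·log₂(0.2/0.3331) = -0.14719
  P(4)·log₂(P(4)/Q(4)) = 0.2·log₂(0.2/0.0515) = 0.39147
  P(5)·log₂(P(5)/Q(5)) = 0.2·log₂(0.2/0.0376) = 0.48224

D_KL(P||Q) = 0.01801 - 0.19262 - 0.14719 + 0.39147 + 0.48224 = 0.55191 ≈ 0.5519 bits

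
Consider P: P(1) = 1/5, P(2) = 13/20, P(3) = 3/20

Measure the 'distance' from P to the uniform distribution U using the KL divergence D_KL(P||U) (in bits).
0.3061 bits

U(i) = 1/3 for all i

D_KL(P||U) = Σ P(x) log₂(P(x) / (1/3))
           = Σ P(x) log₂(P(x)) + log₂(3)
           = log₂(3) - H(P)

H(P) = -Σ P(x) log₂(P(x)):
  -P(1)·log₂(P(1)) = -(1/5)·log₂(1/5) = 0.46439
  -P(2)·log₂(P(2)) = -(13/20)·log₂(13/20) = 0.40397
  -P(3)·log₂(P(3)) = -(3/20)·log₂(3/20) = 0.41054
H(P) = 0.46439 + 0.40397 + 0.41054 = 1.27890 bits

log₂(3) = 1.58496 bits

D_KL(P||U) = 1.58496 - 1.27890 = 0.30606 ≈ 0.3061 bits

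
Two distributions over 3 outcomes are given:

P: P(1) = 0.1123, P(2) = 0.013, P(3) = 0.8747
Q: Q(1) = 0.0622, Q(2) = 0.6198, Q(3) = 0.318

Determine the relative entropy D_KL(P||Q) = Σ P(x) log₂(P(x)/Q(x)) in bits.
1.3001 bits

D_KL(P||Q) = Σ P(x) log₂(P(x)/Q(x))

Computing term by term:
  P(1)·log₂(P(1)/Q(1)) = 0.1123·log₂(0.1123/0.0622) = 0.09572
  P(2)·log₂(P(2)/Q(2)) = 0.013·log₂(0.013/0.6198) = -0.07248
  P(3)·log₂(P(3)/Q(3)) = 0.8747·log₂(0.8747/0.318) = 1.27685

D_KL(P||Q) = 0.09572 - 0.07248 + 1.27685 = 1.30009 ≈ 1.3001 bits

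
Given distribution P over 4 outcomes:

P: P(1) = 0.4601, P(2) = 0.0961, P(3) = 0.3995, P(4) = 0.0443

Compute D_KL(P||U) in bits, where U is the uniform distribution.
0.4319 bits

U(i) = 1/4 for all i

D_KL(P||U) = Σ P(x) log₂(P(x) / (1/4))
           = Σ P(x) log₂(P(x)) + log₂(4)
           = log₂(4) - H(P)

H(P) = -Σ P(x) log₂(P(x)):
  -P(1)·log₂(P(1)) = -(0.4601)·log₂(0.4601) = 0.51530
  -P(2)·log₂(P(2)) = -(0.0961)·log₂(0.0961) = 0.32475
  -P(3)·log₂(P(3)) = -(0.3995)·log₂(0.3995) = 0.52883
  -P(4)·log₂(P(4)) = -(0.0443)·log₂(0.0443) = 0.19920
H(P) = 0.51530 + 0.32475 + 0.52883 + 0.19920 = 1.56808 bits

log₂(4) = 2.00000 bits

D_KL(P||U) = 2.00000 - 1.56808 = 0.43192 ≈ 0.4319 bits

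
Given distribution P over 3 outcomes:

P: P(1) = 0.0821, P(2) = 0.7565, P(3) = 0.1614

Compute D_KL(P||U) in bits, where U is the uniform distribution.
0.5596 bits

U(i) = 1/3 for all i

D_KL(P||U) = Σ P(x) log₂(P(x) / (1/3))
           = Σ P(x) log₂(P(x)) + log₂(3)
           = log₂(3) - H(P)

H(P) = -Σ P(x) log₂(P(x)):
  -P(1)·log₂(P(1)) = -(0.0821)·log₂(0.0821) = 0.29609
  -P(2)·log₂(P(2)) = -(0.7565)·log₂(0.7565) = 0.30456
  -P(3)·log₂(P(3)) = -(0.1614)·log₂(0.1614) = 0.42469
H(P) = 0.29609 + 0.30456 + 0.42469 = 1.02534 bits

log₂(3) = 1.58496 bits

D_KL(P||U) = 1.58496 - 1.02534 = 0.55962 ≈ 0.5596 bits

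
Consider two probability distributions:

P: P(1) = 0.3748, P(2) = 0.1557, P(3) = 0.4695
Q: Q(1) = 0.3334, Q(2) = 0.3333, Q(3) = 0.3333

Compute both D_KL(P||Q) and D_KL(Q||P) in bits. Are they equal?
D_KL(P||Q) = 0.1244 bits, D_KL(Q||P) = 0.1449 bits. No, they are not equal.

D_KL(P||Q) = Σ P(x) log₂(P(x)/Q(x))

Computing term by term:
  P(1)·log₂(P(1)/Q(1)) = 0.3748·log₂(0.3748/0.3334) = 0.06329
  P(2)·log₂(P(2)/Q(2)) = 0.1557·log₂(0.1557/0.3333) = -0.17097
  P(3)·log₂(P(3)/Q(3)) = 0.4695·log₂(0.4695/0.3333) = 0.23208

D_KL(P||Q) = 0.06329 - 0.17097 + 0.23208 = 0.12440 ≈ 0.1244 bits

D_KL(Q||P) = Σ Q(x) log₂(Q(x)/P(x))

Computing term by term:
  Q(1)·log₂(Q(1)/P(1)) = 0.3334·log₂(0.3334/0.3748) = -0.05630
  Q(2)·log₂(Q(2)/P(2)) = 0.3333·log₂(0.3333/0.1557) = 0.36598
  Q(3)·log₂(Q(3)/P(3)) = 0.3333·log₂(0.3333/0.4695) = -0.16475

D_KL(Q||P) = -0.05630 + 0.36598 - 0.16475 = 0.14493 ≈ 0.1449 bits

These are NOT equal (difference: 0.0205 bits). KL divergence is asymmetric: D_KL(P||Q) ≠ D_KL(Q||P) in general.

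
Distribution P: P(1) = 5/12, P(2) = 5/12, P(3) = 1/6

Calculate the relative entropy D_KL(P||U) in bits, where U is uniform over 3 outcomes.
0.1016 bits

U(i) = 1/3 for all i

D_KL(P||U) = Σ P(x) log₂(P(x) / (1/3))
           = Σ P(x) log₂(P(x)) + log₂(3)
           = log₂(3) - H(P)

H(P) = -Σ P(x) log₂(P(x)):
  -P(1)·log₂(P(1)) = -(5/12)·log₂(5/12) = 0.52626
  -P(2)·log₂(P(2)) = -(5/12)·log₂(5/12) = 0.52626
  -P(3)·log₂(P(3)) = -(1/6)·log₂(1/6) = 0.43083
H(P) = 0.52626 + 0.52626 + 0.43083 = 1.48335 bits

log₂(3) = 1.58496 bits

D_KL(P||U) = 1.58496 - 1.48335 = 0.10161 ≈ 0.1016 bits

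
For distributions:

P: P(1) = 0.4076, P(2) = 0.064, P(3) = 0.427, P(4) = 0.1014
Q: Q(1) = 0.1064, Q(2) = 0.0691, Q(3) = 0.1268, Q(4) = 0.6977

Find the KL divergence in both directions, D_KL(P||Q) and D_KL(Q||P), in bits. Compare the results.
D_KL(P||Q) = 1.2485 bits, D_KL(Q||P) = 1.5207 bits. D_KL(Q||P) is larger than D_KL(P||Q) by 0.2722 bits; the two directions differ.

D_KL(P||Q) = Σ P(x) log₂(P(x)/Q(x))

Computing term by term:
  P(1)·log₂(P(1)/Q(1)) = 0.4076·log₂(0.4076/0.1064) = 0.78979
  P(2)·log₂(P(2)/Q(2)) = 0.064·log₂(0.064/0.0691) = -0.00708
  P(3)·log₂(P(3)/Q(3)) = 0.427·log₂(0.427/0.1268) = 0.74797
  P(4)·log₂(P(4)/Q(4)) = 0.1014·log₂(0.1014/0.6977) = -0.28215

D_KL(P||Q) = 0.78979 - 0.00708 + 0.74797 - 0.28215 = 1.24853 ≈ 1.2485 bits

D_KL(Q||P) = Σ Q(x) log₂(Q(x)/P(x))

Computing term by term:
  Q(1)·log₂(Q(1)/P(1)) = 0.1064·log₂(0.1064/0.4076) = -0.20617
  Q(2)·log₂(Q(2)/P(2)) = 0.0691·log₂(0.0691/0.064) = 0.00764
  Q(3)·log₂(Q(3)/P(3)) = 0.1268·log₂(0.1268/0.427) = -0.22211
  Q(4)·log₂(Q(4)/P(4)) = 0.6977·log₂(0.6977/0.1014) = 1.94138

D_KL(Q||P) = -0.20617 + 0.00764 - 0.22211 + 1.94138 = 1.52074 ≈ 1.5207 bits

These are NOT equal (difference: 0.2722 bits). KL divergence is asymmetric: D_KL(P||Q) ≠ D_KL(Q||P) in general.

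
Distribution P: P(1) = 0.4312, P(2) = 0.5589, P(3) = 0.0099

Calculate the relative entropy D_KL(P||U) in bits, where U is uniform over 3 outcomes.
0.5266 bits

U(i) = 1/3 for all i

D_KL(P||U) = Σ P(x) log₂(P(x) / (1/3))
           = Σ P(x) log₂(P(x)) + log₂(3)
           = log₂(3) - H(P)

H(P) = -Σ P(x) log₂(P(x)):
  -P(1)·log₂(P(1)) = -(0.4312)·log₂(0.4312) = 0.52329
  -P(2)·log₂(P(2)) = -(0.5589)·log₂(0.5589) = 0.46911
  -P(3)·log₂(P(3)) = -(0.0099)·log₂(0.0099) = 0.06592
H(P) = 0.52329 + 0.46911 + 0.06592 = 1.05832 bits

log₂(3) = 1.58496 bits

D_KL(P||U) = 1.58496 - 1.05832 = 0.52664 ≈ 0.5266 bits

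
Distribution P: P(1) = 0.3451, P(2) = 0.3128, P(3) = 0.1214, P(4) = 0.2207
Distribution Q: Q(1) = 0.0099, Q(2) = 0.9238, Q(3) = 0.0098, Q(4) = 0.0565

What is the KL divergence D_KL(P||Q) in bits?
2.1540 bits

D_KL(P||Q) = Σ P(x) log₂(P(x)/Q(x))

Computing term by term:
  P(1)·log₂(P(1)/Q(1)) = 0.3451·log₂(0.3451/0.0099) = 1.76810
  P(2)·log₂(P(2)/Q(2)) = 0.3128·log₂(0.3128/0.9238) = -0.48870
  P(3)·log₂(P(3)/Q(3)) = 0.1214·log₂(0.1214/0.0098) = 0.44078
  P(4)·log₂(P(4)/Q(4)) = 0.2207·log₂(0.2207/0.0565) = 0.43384

D_KL(P||Q) = 1.76810 - 0.48870 + 0.44078 + 0.43384 = 2.15402 ≈ 2.1540 bits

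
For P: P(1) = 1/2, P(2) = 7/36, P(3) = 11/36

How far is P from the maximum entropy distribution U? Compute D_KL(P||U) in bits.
0.1029 bits

U(i) = 1/3 for all i

D_KL(P||U) = Σ P(x) log₂(P(x) / (1/3))
           = Σ P(x) log₂(P(x)) + log₂(3)
           = log₂(3) - H(P)

H(P) = -Σ P(x) log₂(P(x)):
  -P(1)·log₂(P(1)) = -(1/2)·log₂(1/2) = 0.50000
  -P(2)·log₂(P(2)) = -(7/36)·log₂(7/36) = 0.45939
  -P(3)·log₂(P(3)) = -(11/36)·log₂(11/36) = 0.52265
H(P) = 0.50000 + 0.45939 + 0.52265 = 1.48204 bits

log₂(3) = 1.58496 bits

D_KL(P||U) = 1.58496 - 1.48204 = 0.10292 ≈ 0.1029 bits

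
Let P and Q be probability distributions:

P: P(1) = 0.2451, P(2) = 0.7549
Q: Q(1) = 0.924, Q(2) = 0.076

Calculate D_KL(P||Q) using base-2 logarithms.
2.0311 bits

D_KL(P||Q) = Σ P(x) log₂(P(x)/Q(x))

Computing term by term:
  P(1)·log₂(P(1)/Q(1)) = 0.2451·log₂(0.2451/0.924) = -0.46925
  P(2)·log₂(P(2)/Q(2)) = 0.7549·log₂(0.7549/0.076) = 2.50039

D_KL(P||Q) = -0.46925 + 2.50039 = 2.03114 ≈ 2.0311 bits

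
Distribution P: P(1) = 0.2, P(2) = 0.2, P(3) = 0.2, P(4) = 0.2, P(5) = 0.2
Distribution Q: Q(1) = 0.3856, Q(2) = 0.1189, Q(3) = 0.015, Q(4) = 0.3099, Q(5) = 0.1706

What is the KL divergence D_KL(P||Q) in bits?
0.6275 bits

D_KL(P||Q) = Σ P(x) log₂(P(x)/Q(x))

Computing term by term:
  P(1)·log₂(P(1)/Q(1)) = 0.2·log₂(0.2/0.3856) = -0.18942
  P(2)·log₂(P(2)/Q(2)) = 0.2·log₂(0.2/0.1189) = 0.15005
  P(3)·log₂(P(3)/Q(3)) = 0.2·log₂(0.2/0.015) = 0.74739
  P(4)·log₂(P(4)/Q(4)) = 0.2·log₂(0.2/0.3099) = -0.12636
  P(5)·log₂(P(5)/Q(5)) = 0.2·log₂(0.2/0.1706) = 0.04588

D_KL(P||Q) = -0.18942 + 0.15005 + 0.74739 - 0.12636 + 0.04588 = 0.62754 ≈ 0.6275 bits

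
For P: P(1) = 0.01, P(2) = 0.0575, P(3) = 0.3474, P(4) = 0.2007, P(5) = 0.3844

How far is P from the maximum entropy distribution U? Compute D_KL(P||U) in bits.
0.4935 bits

U(i) = 1/5 for all i

D_KL(P||U) = Σ P(x) log₂(P(x) / (1/5))
           = Σ P(x) log₂(P(x)) + log₂(5)
           = log₂(5) - H(P)

H(P) = -Σ P(x) log₂(P(x)):
  -P(1)·log₂(P(1)) = -(0.01)·log₂(0.01) = 0.06644
  -P(2)·log₂(P(2)) = -(0.0575)·log₂(0.0575) = 0.23692
  -P(3)·log₂(P(3)) = -(0.3474)·log₂(0.3474) = 0.52990
  -P(4)·log₂(P(4)) = -(0.2007)·log₂(0.2007) = 0.46500
  -P(5)·log₂(P(5)) = -(0.3844)·log₂(0.3844) = 0.53021
H(P) = 0.06644 + 0.23692 + 0.52990 + 0.46500 + 0.53021 = 1.82847 bits

log₂(5) = 2.32193 bits

D_KL(P||U) = 2.32193 - 1.82847 = 0.49346 ≈ 0.4935 bits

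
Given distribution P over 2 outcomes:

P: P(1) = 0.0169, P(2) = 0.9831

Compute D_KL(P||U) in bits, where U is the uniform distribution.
0.8763 bits

U(i) = 1/2 for all i

D_KL(P||U) = Σ P(x) log₂(P(x) / (1/2))
           = Σ P(x) log₂(P(x)) + log₂(2)
           = log₂(2) - H(P)

H(P) = -Σ P(x) log₂(P(x)):
  -P(1)·log₂(P(1)) = -(0.0169)·log₂(0.0169) = 0.09949
  -P(2)·log₂(P(2)) = -(0.9831)·log₂(0.9831) = 0.02417
H(P) = 0.09949 + 0.02417 = 0.12366 bits

log₂(2) = 1.00000 bits

D_KL(P||U) = 1.00000 - 0.12366 = 0.87634 ≈ 0.8763 bits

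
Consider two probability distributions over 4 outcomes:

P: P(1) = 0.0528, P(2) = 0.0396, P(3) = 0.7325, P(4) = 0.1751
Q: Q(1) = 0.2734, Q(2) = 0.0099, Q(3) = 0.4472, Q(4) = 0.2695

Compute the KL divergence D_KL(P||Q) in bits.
0.3665 bits

D_KL(P||Q) = Σ P(x) log₂(P(x)/Q(x))

Computing term by term:
  P(1)·log₂(P(1)/Q(1)) = 0.0528·log₂(0.0528/0.2734) = -0.12526
  P(2)·log₂(P(2)/Q(2)) = 0.0396·log₂(0.0396/0.0099) = 0.07920
  P(3)·log₂(P(3)/Q(3)) = 0.7325·log₂(0.7325/0.4472) = 0.52147
  P(4)·log₂(P(4)/Q(4)) = 0.1751·log₂(0.1751/0.2695) = -0.10893

D_KL(P||Q) = -0.12526 + 0.07920 + 0.52147 - 0.10893 = 0.36648 ≈ 0.3665 bits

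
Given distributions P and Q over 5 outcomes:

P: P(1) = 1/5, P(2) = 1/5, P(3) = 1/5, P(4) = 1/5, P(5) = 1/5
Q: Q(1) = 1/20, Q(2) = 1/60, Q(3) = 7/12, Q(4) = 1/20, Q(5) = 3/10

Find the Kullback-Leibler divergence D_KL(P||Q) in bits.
1.0911 bits

D_KL(P||Q) = Σ P(x) log₂(P(x)/Q(x))

Computing term by term:
  P(1)·log₂(P(1)/Q(1)) = (1/5)·log₂((1/5)/(1/20)) = 0.40000
  P(2)·log₂(P(2)/Q(2)) = (1/5)·log₂((1/5)/(1/60)) = 0.71699
  P(3)·log₂(P(3)/Q(3)) = (1/5)·log₂((1/5)/(7/12)) = -0.30886
  P(4)·log₂(P(4)/Q(4)) = (1/5)·log₂((1/5)/(1/20)) = 0.40000
  P(5)·log₂(P(5)/Q(5)) = (1/5)·log₂((1/5)/(3/10)) = -0.11699

D_KL(P||Q) = 0.40000 + 0.71699 - 0.30886 + 0.40000 - 0.11699 = 1.09114 ≈ 1.0911 bits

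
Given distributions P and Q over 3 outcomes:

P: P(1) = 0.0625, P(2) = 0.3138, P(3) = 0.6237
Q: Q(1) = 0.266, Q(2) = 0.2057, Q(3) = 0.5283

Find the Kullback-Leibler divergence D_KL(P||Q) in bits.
0.2100 bits

D_KL(P||Q) = Σ P(x) log₂(P(x)/Q(x))

Computing term by term:
  P(1)·log₂(P(1)/Q(1)) = 0.0625·log₂(0.0625/0.266) = -0.13059
  P(2)·log₂(P(2)/Q(2)) = 0.3138·log₂(0.3138/0.2057) = 0.19120
  P(3)·log₂(P(3)/Q(3)) = 0.6237·log₂(0.6237/0.5283) = 0.14937

D_KL(P||Q) = -0.13059 + 0.19120 + 0.14937 = 0.20998 ≈ 0.2100 bits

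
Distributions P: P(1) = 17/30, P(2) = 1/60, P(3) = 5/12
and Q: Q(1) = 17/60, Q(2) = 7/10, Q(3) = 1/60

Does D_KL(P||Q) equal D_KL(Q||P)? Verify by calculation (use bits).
D_KL(P||Q) = 2.4117 bits, D_KL(Q||P) = 3.4139 bits. No — D_KL(P||Q) ≠ D_KL(Q||P) for this pair.

D_KL(P||Q) = Σ P(x) log₂(P(x)/Q(x))

Computing term by term:
  P(1)·log₂(P(1)/Q(1)) = (17/30)·log₂((17/30)/(17/60)) = 0.56667
  P(2)·log₂(P(2)/Q(2)) = (1/60)·log₂((1/60)/(7/10)) = -0.08987
  P(3)·log₂(P(3)/Q(3)) = (5/12)·log₂((5/12)/(1/60)) = 1.93494

D_KL(P||Q) = 0.56667 - 0.08987 + 1.93494 = 2.41174 ≈ 2.4117 bits

D_KL(Q||P) = Σ Q(x) log₂(Q(x)/P(x))

Computing term by term:
  Q(1)·log₂(Q(1)/P(1)) = (17/60)·log₂((17/60)/(17/30)) = -0.28333
  Q(2)·log₂(Q(2)/P(2)) = (7/10)·log₂((7/10)/(1/60)) = 3.77462
  Q(3)·log₂(Q(3)/P(3)) = (1/60)·log₂((1/60)/(5/12)) = -0.07740

D_KL(Q||P) = -0.28333 + 3.77462 - 0.07740 = 3.41389 ≈ 3.4139 bits

These are NOT equal (difference: 1.0022 bits). KL divergence is asymmetric: D_KL(P||Q) ≠ D_KL(Q||P) in general.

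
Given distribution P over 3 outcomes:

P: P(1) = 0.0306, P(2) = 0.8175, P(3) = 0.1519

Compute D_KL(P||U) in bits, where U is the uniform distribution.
0.7804 bits

U(i) = 1/3 for all i

D_KL(P||U) = Σ P(x) log₂(P(x) / (1/3))
           = Σ P(x) log₂(P(x)) + log₂(3)
           = log₂(3) - H(P)

H(P) = -Σ P(x) log₂(P(x)):
  -P(1)·log₂(P(1)) = -(0.0306)·log₂(0.0306) = 0.15393
  -P(2)·log₂(P(2)) = -(0.8175)·log₂(0.8175) = 0.23765
  -P(3)·log₂(P(3)) = -(0.1519)·log₂(0.1519) = 0.41299
H(P) = 0.15393 + 0.23765 + 0.41299 = 0.80457 bits

log₂(3) = 1.58496 bits

D_KL(P||U) = 1.58496 - 0.80457 = 0.78039 ≈ 0.7804 bits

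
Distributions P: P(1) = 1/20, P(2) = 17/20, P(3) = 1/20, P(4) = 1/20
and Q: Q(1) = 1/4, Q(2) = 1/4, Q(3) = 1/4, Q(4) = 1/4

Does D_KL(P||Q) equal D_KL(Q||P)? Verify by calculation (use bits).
D_KL(P||Q) = 1.1524 bits, D_KL(Q||P) = 1.3001 bits. No — D_KL(P||Q) ≠ D_KL(Q||P) for this pair.

D_KL(P||Q) = Σ P(x) log₂(P(x)/Q(x))

Computing term by term:
  P(1)·log₂(P(1)/Q(1)) = (1/20)·log₂((1/20)/(1/4)) = -0.11610
  P(2)·log₂(P(2)/Q(2)) = (17/20)·log₂((17/20)/(1/4)) = 1.50070
  P(3)·log₂(P(3)/Q(3)) = (1/20)·log₂((1/20)/(1/4)) = -0.11610
  P(4)·log₂(P(4)/Q(4)) = (1/20)·log₂((1/20)/(1/4)) = -0.11610

D_KL(P||Q) = -0.11610 + 1.50070 - 0.11610 - 0.11610 = 1.15240 ≈ 1.1524 bits

D_KL(Q||P) = Σ Q(x) log₂(Q(x)/P(x))

Computing term by term:
  Q(1)·log₂(Q(1)/P(1)) = (1/4)·log₂((1/4)/(1/20)) = 0.58048
  Q(2)·log₂(Q(2)/P(2)) = (1/4)·log₂((1/4)/(17/20)) = -0.44138
  Q(3)·log₂(Q(3)/P(3)) = (1/4)·log₂((1/4)/(1/20)) = 0.58048
  Q(4)·log₂(Q(4)/P(4)) = (1/4)·log₂((1/4)/(1/20)) = 0.58048

D_KL(Q||P) = 0.58048 - 0.44138 + 0.58048 + 0.58048 = 1.30006 ≈ 1.3001 bits

These are NOT equal (difference: 0.1477 bits). KL divergence is asymmetric: D_KL(P||Q) ≠ D_KL(Q||P) in general.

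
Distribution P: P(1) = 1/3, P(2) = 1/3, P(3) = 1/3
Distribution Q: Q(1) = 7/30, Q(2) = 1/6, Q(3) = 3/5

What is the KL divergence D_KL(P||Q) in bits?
0.2222 bits

D_KL(P||Q) = Σ P(x) log₂(P(x)/Q(x))

Computing term by term:
  P(1)·log₂(P(1)/Q(1)) = (1/3)·log₂((1/3)/(7/30)) = 0.17152
  P(2)·log₂(P(2)/Q(2)) = (1/3)·log₂((1/3)/(1/6)) = 0.33333
  P(3)·log₂(P(3)/Q(3)) = (1/3)·log₂((1/3)/(3/5)) = -0.28267

D_KL(P||Q) = 0.17152 + 0.33333 - 0.28267 = 0.22218 ≈ 0.2222 bits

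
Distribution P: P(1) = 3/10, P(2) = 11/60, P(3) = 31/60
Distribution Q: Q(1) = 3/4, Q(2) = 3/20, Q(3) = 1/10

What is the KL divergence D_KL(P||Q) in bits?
0.8806 bits

D_KL(P||Q) = Σ P(x) log₂(P(x)/Q(x))

Computing term by term:
  P(1)·log₂(P(1)/Q(1)) = (3/10)·log₂((3/10)/(3/4)) = -0.39658
  P(2)·log₂(P(2)/Q(2)) = (11/60)·log₂((11/60)/(3/20)) = 0.05308
  P(3)·log₂(P(3)/Q(3)) = (31/60)·log₂((31/60)/(1/10)) = 1.22410

D_KL(P||Q) = -0.39658 + 0.05308 + 1.22410 = 0.88060 ≈ 0.8806 bits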